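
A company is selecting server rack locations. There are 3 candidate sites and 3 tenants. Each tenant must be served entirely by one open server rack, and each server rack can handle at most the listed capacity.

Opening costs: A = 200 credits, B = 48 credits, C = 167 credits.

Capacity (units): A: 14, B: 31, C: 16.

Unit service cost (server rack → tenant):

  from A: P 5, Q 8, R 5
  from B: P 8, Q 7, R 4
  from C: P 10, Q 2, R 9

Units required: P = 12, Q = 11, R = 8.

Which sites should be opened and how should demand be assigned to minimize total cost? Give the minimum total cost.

Minimum total cost: 253

Open {B}: P→B 8·12=96, Q→B 7·11=77, R→B 4·8=32.
Loads: B carries 31/31. Service 205; fixed 48; total 253.
Next best feasible plan costs 365.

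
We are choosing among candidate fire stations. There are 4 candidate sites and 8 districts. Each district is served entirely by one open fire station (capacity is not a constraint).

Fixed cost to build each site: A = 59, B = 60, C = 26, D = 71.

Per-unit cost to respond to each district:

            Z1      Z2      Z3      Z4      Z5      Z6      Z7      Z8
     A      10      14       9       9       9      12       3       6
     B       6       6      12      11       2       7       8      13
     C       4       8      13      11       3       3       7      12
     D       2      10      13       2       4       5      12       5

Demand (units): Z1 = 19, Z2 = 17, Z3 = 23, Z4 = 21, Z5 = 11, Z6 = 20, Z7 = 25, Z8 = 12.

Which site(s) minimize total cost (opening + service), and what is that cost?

For any fixed open set, each district goes to its cheapest open site; total = fixed + service.
{A, C, D}: Z1→D 2·19=38, Z2→C 8·17=136, Z3→A 9·23=207, Z4→D 2·21=42, Z5→C 3·11=33, Z6→C 3·20=60, Z7→A 3·25=75, Z8→D 5·12=60. Service 651; fixed 156; total 807.
{A, B, C, D}: Z1→D 2·19=38, Z2→B 6·17=102, Z3→A 9·23=207, Z4→D 2·21=42, Z5→B 2·11=22, Z6→C 3·20=60, Z7→A 3·25=75, Z8→D 5·12=60. Service 606; fixed 216; total 822.
{A, B, D}: Z1→D 2·19=38, Z2→B 6·17=102, Z3→A 9·23=207, Z4→D 2·21=42, Z5→B 2·11=22, Z6→D 5·20=100, Z7→A 3·25=75, Z8→D 5·12=60. Service 646; fixed 190; total 836.
{C}: service 1154 + fixed 26 = 1180
No other subset beats 807.

Open A, C and D; minimum total cost 807.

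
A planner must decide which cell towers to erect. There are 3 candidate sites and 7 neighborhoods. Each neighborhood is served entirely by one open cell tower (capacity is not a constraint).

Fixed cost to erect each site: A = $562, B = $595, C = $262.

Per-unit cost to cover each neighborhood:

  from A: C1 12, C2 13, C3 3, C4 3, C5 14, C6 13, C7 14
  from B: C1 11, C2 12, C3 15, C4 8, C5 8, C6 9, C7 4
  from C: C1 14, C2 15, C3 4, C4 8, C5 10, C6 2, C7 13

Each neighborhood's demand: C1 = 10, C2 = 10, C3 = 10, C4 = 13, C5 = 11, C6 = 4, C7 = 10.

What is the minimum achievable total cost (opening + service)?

For any fixed open set, each neighborhood goes to its cheapest open site; total = fixed + service.
{C}: C1→C 14·10=140, C2→C 15·10=150, C3→C 4·10=40, C4→C 8·13=104, C5→C 10·11=110, C6→C 2·4=8, C7→C 13·10=130. Service 682; fixed 262; total 944.
{A}: service 665 + fixed 562 = 1227
{B}: service 648 + fixed 595 = 1243
{A, B, C}: C1→B 11·10=110, C2→B 12·10=120, C3→A 3·10=30, C4→A 3·13=39, C5→B 8·11=88, C6→C 2·4=8, C7→B 4·10=40. Service 435; fixed 1419; total 1854.
(All 7 nonempty subsets were checked; C only is lowest.)

Minimum total cost: 944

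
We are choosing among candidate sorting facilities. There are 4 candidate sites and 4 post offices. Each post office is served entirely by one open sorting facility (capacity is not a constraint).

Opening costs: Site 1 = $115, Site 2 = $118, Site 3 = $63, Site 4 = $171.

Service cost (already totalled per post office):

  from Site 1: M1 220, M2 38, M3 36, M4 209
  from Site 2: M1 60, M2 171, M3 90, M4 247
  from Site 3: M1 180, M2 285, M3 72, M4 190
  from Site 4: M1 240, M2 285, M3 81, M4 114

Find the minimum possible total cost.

Minimum total cost: 576

For any fixed open set, each post office goes to its cheapest open site; total = fixed + service.
{Site 1, Site 2}: M1→Site 2 60, M2→Site 1 38, M3→Site 1 36, M4→Site 1 209. Service 343; fixed 233; total 576.
{Site 1}: service 503 + fixed 115 = 618
{Site 1, Site 2, Site 3}: service 324 + fixed 296 = 620
{Site 1, Site 2, Site 3, Site 4}: service 248 + fixed 467 = 715
No other subset beats 576.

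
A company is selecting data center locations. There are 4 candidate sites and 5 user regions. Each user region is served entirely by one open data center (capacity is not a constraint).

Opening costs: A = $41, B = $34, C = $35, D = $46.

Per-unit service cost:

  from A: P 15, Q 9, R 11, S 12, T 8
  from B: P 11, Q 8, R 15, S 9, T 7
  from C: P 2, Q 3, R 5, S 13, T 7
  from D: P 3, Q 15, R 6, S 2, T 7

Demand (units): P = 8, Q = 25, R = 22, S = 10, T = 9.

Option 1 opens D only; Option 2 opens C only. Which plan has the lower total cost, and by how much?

Option 2 is cheaper by 231.

Option 1: {D}: P→D 3·8=24, Q→D 15·25=375, R→D 6·22=132, S→D 2·10=20, T→D 7·9=63. Service 614; fixed 46; total 660.
Option 2: {C}: P→C 2·8=16, Q→C 3·25=75, R→C 5·22=110, S→C 13·10=130, T→C 7·9=63. Service 394; fixed 35; total 429.
Difference: |660 − 429| = 231.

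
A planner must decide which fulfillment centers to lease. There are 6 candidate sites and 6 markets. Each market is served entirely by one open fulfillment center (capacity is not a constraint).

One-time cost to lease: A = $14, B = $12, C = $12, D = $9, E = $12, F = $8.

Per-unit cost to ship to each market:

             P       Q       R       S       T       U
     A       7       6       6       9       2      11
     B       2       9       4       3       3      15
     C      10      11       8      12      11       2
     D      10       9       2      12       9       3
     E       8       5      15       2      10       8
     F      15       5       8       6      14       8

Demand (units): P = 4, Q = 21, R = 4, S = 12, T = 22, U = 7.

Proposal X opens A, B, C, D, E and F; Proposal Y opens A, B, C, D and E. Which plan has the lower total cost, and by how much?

Proposal X: {A, B, C, D, E, F}: P→B 2·4=8, Q→E 5·21=105, R→D 2·4=8, S→E 2·12=24, T→A 2·22=44, U→C 2·7=14. Service 203; fixed 67; total 270.
Proposal Y: {A, B, C, D, E}: P→B 2·4=8, Q→E 5·21=105, R→D 2·4=8, S→E 2·12=24, T→A 2·22=44, U→C 2·7=14. Service 203; fixed 59; total 262.
Difference: |270 − 262| = 8.

Proposal Y is cheaper by 8.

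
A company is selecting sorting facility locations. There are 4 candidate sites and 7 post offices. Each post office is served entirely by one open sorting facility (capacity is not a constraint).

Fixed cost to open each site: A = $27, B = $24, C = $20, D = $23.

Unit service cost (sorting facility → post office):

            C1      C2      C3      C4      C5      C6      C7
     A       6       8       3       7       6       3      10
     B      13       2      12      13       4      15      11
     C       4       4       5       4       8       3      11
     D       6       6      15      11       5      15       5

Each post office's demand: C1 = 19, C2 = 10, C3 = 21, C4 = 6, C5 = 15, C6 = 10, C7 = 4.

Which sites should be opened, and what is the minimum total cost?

For any fixed open set, each post office goes to its cheapest open site; total = fixed + service.
{A, B, C}: C1→C 4·19=76, C2→B 2·10=20, C3→A 3·21=63, C4→C 4·6=24, C5→B 4·15=60, C6→A 3·10=30, C7→A 10·4=40. Service 313; fixed 71; total 384.
{A, B, C, D}: service 293 + fixed 94 = 387
{A, C, D}: service 328 + fixed 70 = 398
{C}: service 439 + fixed 20 = 459
No other subset beats 384.

Open A, B and C; minimum total cost 384.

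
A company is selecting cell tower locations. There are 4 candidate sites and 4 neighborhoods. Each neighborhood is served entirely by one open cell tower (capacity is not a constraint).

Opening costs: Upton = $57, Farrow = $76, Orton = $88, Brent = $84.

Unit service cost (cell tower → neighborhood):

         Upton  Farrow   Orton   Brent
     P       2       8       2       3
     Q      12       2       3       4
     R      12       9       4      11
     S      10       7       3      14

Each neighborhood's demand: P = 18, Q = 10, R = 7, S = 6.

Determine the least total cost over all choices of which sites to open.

For any fixed open set, each neighborhood goes to its cheapest open site; total = fixed + service.
{Orton}: P→Orton 2·18=36, Q→Orton 3·10=30, R→Orton 4·7=28, S→Orton 3·6=18. Service 112; fixed 88; total 200.
{Upton, Orton}: P→Upton 2·18=36, Q→Orton 3·10=30, R→Orton 4·7=28, S→Orton 3·6=18. Service 112; fixed 145; total 257.
{Farrow, Orton}: service 102 + fixed 164 = 266
{Upton, Farrow, Orton, Brent}: P→Upton 2·18=36, Q→Farrow 2·10=20, R→Orton 4·7=28, S→Orton 3·6=18. Service 102; fixed 305; total 407.
No other subset beats 200.

Minimum total cost: 200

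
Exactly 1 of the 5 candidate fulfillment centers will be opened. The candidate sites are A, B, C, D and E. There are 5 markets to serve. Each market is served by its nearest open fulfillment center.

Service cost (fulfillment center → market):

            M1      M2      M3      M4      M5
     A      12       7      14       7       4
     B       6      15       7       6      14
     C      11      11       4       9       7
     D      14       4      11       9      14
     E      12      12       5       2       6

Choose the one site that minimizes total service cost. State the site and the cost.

With exactly 1 open, each market uses its cheapest among the chosen.
{E}: M1→E 12, M2→E 12, M3→E 5, M4→E 2, M5→E 6. Service cost 37.
{C}: service cost 42
{A}: service cost 44
Among all 5 size-1 choices, {E} is lowest.

Choose E only; total service cost 37.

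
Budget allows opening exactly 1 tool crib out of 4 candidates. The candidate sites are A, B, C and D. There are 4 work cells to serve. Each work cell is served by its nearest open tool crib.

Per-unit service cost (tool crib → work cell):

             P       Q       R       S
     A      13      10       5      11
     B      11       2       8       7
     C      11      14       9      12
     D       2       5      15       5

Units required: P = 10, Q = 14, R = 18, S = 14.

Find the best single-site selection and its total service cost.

Choose B only; total service cost 380.

With exactly 1 open, each work cell uses its cheapest among the chosen.
{B}: P→B 11·10=110, Q→B 2·14=28, R→B 8·18=144, S→B 7·14=98. Service cost 380.
{D}: service cost 430
{A}: service cost 514
Among all 4 size-1 choices, {B} is lowest.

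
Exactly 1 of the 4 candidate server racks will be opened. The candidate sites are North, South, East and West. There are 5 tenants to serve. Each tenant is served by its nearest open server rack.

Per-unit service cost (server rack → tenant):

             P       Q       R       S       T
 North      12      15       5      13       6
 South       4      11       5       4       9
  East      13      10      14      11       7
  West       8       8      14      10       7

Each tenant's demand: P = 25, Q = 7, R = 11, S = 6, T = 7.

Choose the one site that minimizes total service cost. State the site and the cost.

Choose South only; total service cost 319.

With exactly 1 open, each tenant uses its cheapest among the chosen.
{South}: P→South 4·25=100, Q→South 11·7=77, R→South 5·11=55, S→South 4·6=24, T→South 9·7=63. Service cost 319.
{West}: service cost 519
{North}: service cost 580
Among all 4 size-1 choices, {South} is lowest.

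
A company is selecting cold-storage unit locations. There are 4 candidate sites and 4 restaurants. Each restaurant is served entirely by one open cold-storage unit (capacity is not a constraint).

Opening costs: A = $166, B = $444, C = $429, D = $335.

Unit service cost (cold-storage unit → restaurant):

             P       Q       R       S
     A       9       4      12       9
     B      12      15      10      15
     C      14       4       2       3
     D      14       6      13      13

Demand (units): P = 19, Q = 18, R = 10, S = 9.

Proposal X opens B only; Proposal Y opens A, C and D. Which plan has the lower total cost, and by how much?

Proposal X is cheaper by 43.

Proposal X: {B}: P→B 12·19=228, Q→B 15·18=270, R→B 10·10=100, S→B 15·9=135. Service 733; fixed 444; total 1177.
Proposal Y: {A, C, D}: P→A 9·19=171, Q→A 4·18=72, R→C 2·10=20, S→C 3·9=27. Service 290; fixed 930; total 1220.
Difference: |1177 − 1220| = 43.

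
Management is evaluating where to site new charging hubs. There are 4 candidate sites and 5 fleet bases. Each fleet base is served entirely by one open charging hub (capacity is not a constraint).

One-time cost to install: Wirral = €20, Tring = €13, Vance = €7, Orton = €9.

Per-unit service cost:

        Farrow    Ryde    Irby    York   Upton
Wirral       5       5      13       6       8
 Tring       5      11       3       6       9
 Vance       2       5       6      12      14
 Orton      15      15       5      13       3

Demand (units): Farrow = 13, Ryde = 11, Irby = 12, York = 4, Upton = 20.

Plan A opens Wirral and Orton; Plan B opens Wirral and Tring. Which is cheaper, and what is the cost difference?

Plan A: {Wirral, Orton}: Farrow→Wirral 5·13=65, Ryde→Wirral 5·11=55, Irby→Orton 5·12=60, York→Wirral 6·4=24, Upton→Orton 3·20=60. Service 264; fixed 29; total 293.
Plan B: {Wirral, Tring}: Farrow→Wirral 5·13=65, Ryde→Wirral 5·11=55, Irby→Tring 3·12=36, York→Wirral 6·4=24, Upton→Wirral 8·20=160. Service 340; fixed 33; total 373.
Difference: |293 − 373| = 80.

Plan A is cheaper by 80.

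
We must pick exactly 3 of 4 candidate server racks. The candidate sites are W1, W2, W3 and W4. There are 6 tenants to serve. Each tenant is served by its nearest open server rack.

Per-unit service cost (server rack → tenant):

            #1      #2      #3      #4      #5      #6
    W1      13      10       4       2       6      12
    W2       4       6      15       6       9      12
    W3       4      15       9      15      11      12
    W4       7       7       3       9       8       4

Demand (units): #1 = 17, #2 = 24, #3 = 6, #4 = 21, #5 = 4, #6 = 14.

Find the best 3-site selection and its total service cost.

Choose W1, W2 and W4; total service cost 352.

With exactly 3 open, each tenant uses its cheapest among the chosen.
{W1, W2, W4}: #1→W2 4·17=68, #2→W2 6·24=144, #3→W4 3·6=18, #4→W1 2·21=42, #5→W1 6·4=24, #6→W4 4·14=56. Service cost 352.
{W1, W3, W4}: service cost 376
{W2, W3, W4}: service cost 444
Among all 4 size-3 choices, {W1, W2, W4} is lowest.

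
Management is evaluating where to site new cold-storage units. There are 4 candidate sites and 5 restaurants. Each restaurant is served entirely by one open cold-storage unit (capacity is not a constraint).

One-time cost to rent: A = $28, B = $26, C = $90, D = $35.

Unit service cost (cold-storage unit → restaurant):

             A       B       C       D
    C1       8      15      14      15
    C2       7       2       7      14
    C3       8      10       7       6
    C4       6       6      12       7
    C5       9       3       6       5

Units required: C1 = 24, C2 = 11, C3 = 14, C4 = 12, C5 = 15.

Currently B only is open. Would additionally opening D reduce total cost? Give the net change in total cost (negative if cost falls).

Current service cost with {B}: 639.
Adding D: each restaurant re-picks its cheapest; new service cost 583, saving 56.
Extra fixed cost: 35. Net change = 35 − 56 = -21.
(Totals: 665 → 644.)

Yes — net change −21 (cost falls by 21).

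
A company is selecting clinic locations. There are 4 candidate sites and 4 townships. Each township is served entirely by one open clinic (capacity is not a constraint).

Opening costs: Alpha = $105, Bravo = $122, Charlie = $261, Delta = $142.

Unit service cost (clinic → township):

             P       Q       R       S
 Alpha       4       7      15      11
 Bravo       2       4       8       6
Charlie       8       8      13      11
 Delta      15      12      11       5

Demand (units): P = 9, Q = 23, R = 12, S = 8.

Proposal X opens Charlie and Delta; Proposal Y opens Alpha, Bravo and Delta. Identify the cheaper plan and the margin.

Proposal Y is cheaper by 216.

Proposal X: {Charlie, Delta}: P→Charlie 8·9=72, Q→Charlie 8·23=184, R→Delta 11·12=132, S→Delta 5·8=40. Service 428; fixed 403; total 831.
Proposal Y: {Alpha, Bravo, Delta}: P→Bravo 2·9=18, Q→Bravo 4·23=92, R→Bravo 8·12=96, S→Delta 5·8=40. Service 246; fixed 369; total 615.
Difference: |831 − 615| = 216.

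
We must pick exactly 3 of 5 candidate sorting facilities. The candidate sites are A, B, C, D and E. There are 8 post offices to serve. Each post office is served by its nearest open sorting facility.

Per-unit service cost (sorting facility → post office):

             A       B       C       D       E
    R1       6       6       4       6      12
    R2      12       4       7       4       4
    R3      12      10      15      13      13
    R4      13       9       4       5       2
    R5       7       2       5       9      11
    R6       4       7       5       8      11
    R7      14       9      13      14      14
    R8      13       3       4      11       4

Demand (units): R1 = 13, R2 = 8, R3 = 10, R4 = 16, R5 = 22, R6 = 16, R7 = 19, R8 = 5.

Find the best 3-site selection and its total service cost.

Choose B, C and E; total service cost 526.

With exactly 3 open, each post office uses its cheapest among the chosen.
{B, C, E}: R1→C 4·13=52, R2→B 4·8=32, R3→B 10·10=100, R4→E 2·16=32, R5→B 2·22=44, R6→C 5·16=80, R7→B 9·19=171, R8→B 3·5=15. Service cost 526.
{A, B, E}: service cost 536
{A, B, C}: service cost 542
Among all 10 size-3 choices, {B, C, E} is lowest.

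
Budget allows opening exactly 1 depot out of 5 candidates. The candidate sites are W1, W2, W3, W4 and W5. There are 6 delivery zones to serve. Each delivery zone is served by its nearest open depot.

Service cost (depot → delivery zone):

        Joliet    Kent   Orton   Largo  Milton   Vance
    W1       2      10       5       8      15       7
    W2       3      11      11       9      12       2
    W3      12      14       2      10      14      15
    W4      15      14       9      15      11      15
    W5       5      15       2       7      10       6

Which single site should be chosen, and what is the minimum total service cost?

With exactly 1 open, each delivery zone uses its cheapest among the chosen.
{W5}: Joliet→W5 5, Kent→W5 15, Orton→W5 2, Largo→W5 7, Milton→W5 10, Vance→W5 6. Service cost 45.
{W1}: service cost 47
{W2}: service cost 48
Among all 5 size-1 choices, {W5} is lowest.

Choose W5 only; total service cost 45.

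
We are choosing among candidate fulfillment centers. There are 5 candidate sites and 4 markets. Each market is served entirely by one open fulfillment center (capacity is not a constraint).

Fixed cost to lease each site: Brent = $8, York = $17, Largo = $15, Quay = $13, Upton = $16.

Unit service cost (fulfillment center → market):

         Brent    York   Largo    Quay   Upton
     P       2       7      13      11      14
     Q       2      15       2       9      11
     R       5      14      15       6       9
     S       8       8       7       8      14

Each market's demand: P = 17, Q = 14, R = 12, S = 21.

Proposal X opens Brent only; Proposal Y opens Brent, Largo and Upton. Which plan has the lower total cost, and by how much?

Proposal X is cheaper by 10.

Proposal X: {Brent}: P→Brent 2·17=34, Q→Brent 2·14=28, R→Brent 5·12=60, S→Brent 8·21=168. Service 290; fixed 8; total 298.
Proposal Y: {Brent, Largo, Upton}: P→Brent 2·17=34, Q→Brent 2·14=28, R→Brent 5·12=60, S→Largo 7·21=147. Service 269; fixed 39; total 308.
Difference: |298 − 308| = 10.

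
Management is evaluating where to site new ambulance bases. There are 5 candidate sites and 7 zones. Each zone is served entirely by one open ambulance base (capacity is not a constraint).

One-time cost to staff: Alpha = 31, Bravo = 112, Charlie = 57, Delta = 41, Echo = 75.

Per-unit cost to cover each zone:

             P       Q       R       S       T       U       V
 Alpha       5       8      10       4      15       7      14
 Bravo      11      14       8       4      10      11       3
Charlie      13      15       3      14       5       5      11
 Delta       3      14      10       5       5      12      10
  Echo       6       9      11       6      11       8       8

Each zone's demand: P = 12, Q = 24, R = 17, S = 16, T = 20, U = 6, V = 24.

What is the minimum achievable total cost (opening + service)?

For any fixed open set, each zone goes to its cheapest open site; total = fixed + service.
{Alpha, Bravo, Charlie}: P→Alpha 5·12=60, Q→Alpha 8·24=192, R→Charlie 3·17=51, S→Alpha 4·16=64, T→Charlie 5·20=100, U→Charlie 5·6=30, V→Bravo 3·24=72. Service 569; fixed 200; total 769.
{Alpha, Bravo, Charlie, Delta}: service 545 + fixed 241 = 786
{Alpha, Bravo, Delta}: service 642 + fixed 184 = 826
{Alpha, Bravo, Charlie, Delta, Echo}: service 545 + fixed 316 = 861
No other subset beats 769.

Minimum total cost: 769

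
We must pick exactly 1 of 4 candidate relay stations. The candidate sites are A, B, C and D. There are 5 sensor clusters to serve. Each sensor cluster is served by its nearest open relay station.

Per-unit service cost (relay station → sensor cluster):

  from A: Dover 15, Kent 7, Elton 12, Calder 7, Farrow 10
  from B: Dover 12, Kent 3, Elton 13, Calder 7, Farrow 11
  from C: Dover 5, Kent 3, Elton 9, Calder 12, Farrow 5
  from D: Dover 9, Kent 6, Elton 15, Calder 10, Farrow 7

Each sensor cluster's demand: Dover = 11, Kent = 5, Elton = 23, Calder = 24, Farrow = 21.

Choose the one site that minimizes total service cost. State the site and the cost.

With exactly 1 open, each sensor cluster uses its cheapest among the chosen.
{C}: Dover→C 5·11=55, Kent→C 3·5=15, Elton→C 9·23=207, Calder→C 12·24=288, Farrow→C 5·21=105. Service cost 670.
{B}: service cost 845
{A}: service cost 854
Among all 4 size-1 choices, {C} is lowest.

Choose C only; total service cost 670.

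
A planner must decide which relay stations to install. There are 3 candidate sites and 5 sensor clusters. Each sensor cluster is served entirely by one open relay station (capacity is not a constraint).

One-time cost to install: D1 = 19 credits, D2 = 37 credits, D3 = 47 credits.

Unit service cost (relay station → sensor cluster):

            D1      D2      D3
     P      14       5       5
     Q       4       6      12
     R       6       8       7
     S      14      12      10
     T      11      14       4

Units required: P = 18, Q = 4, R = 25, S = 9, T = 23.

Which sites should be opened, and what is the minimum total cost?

For any fixed open set, each sensor cluster goes to its cheapest open site; total = fixed + service.
{D1, D3}: P→D3 5·18=90, Q→D1 4·4=16, R→D1 6·25=150, S→D3 10·9=90, T→D3 4·23=92. Service 438; fixed 66; total 504.
{D1, D2, D3}: P→D2 5·18=90, Q→D1 4·4=16, R→D1 6·25=150, S→D3 10·9=90, T→D3 4·23=92. Service 438; fixed 103; total 541.
{D3}: service 495 + fixed 47 = 542
{D1}: service 797 + fixed 19 = 816
No other subset beats 504.

Open D1 and D3; minimum total cost 504.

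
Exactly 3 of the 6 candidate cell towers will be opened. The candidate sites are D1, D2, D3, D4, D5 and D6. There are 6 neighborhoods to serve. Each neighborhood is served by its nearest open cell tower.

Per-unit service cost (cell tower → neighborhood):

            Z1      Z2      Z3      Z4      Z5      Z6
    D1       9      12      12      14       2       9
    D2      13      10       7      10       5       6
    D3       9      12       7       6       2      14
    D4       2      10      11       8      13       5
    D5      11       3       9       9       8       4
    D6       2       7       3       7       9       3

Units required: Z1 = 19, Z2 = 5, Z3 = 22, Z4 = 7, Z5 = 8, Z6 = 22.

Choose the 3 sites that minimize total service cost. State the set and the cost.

With exactly 3 open, each neighborhood uses its cheapest among the chosen.
{D3, D5, D6}: Z1→D6 2·19=38, Z2→D5 3·5=15, Z3→D6 3·22=66, Z4→D3 6·7=42, Z5→D3 2·8=16, Z6→D6 3·22=66. Service cost 243.
{D1, D5, D6}: service cost 250
{D1, D3, D6}: service cost 263
Among all 20 size-3 choices, {D3, D5, D6} is lowest.

Choose D3, D5 and D6; total service cost 243.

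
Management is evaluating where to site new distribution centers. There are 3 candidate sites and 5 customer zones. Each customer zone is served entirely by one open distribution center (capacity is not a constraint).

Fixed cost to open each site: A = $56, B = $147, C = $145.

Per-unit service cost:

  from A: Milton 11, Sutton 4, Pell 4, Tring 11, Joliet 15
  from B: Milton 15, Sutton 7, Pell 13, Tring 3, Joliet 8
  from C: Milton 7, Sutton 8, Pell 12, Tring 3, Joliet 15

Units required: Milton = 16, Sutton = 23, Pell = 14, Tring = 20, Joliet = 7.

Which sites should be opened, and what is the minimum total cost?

For any fixed open set, each customer zone goes to its cheapest open site; total = fixed + service.
{A, C}: Milton→C 7·16=112, Sutton→A 4·23=92, Pell→A 4·14=56, Tring→C 3·20=60, Joliet→A 15·7=105. Service 425; fixed 201; total 626.
{A, B}: Milton→A 11·16=176, Sutton→A 4·23=92, Pell→A 4·14=56, Tring→B 3·20=60, Joliet→B 8·7=56. Service 440; fixed 203; total 643.
{A}: Milton→A 11·16=176, Sutton→A 4·23=92, Pell→A 4·14=56, Tring→A 11·20=220, Joliet→A 15·7=105. Service 649; fixed 56; total 705.
{A, B, C}: service 376 + fixed 348 = 724
No other subset beats 626.

Open A and C; minimum total cost 626.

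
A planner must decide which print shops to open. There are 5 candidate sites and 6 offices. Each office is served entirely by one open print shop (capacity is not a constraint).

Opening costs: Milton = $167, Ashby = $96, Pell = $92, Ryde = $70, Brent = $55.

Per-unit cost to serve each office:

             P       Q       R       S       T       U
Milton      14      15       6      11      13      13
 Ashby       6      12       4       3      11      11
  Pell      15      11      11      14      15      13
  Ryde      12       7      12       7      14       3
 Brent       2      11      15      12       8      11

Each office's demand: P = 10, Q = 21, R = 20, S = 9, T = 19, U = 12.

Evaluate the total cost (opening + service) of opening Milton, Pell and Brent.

Each office is assigned to its cheapest site among the open ones.
{Milton, Pell, Brent}: P→Brent 2·10=20, Q→Pell 11·21=231, R→Milton 6·20=120, S→Milton 11·9=99, T→Brent 8·19=152, U→Brent 11·12=132. Service 754; fixed 314; total 1068.

Total cost: 1068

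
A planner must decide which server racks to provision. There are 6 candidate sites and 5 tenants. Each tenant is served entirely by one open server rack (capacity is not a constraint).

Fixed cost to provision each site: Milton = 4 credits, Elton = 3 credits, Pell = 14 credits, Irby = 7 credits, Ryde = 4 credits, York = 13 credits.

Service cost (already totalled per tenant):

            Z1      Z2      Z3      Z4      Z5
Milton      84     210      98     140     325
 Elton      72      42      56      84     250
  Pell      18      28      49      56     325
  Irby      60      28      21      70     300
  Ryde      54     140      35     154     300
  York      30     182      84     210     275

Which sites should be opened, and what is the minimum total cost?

Open Elton, Pell and Irby; minimum total cost 397.

For any fixed open set, each tenant goes to its cheapest open site; total = fixed + service.
{Elton, Pell, Irby}: Z1→Pell 18, Z2→Pell 28, Z3→Irby 21, Z4→Pell 56, Z5→Elton 250. Service 373; fixed 24; total 397.
{Milton, Elton, Pell, Irby}: Z1→Pell 18, Z2→Pell 28, Z3→Irby 21, Z4→Pell 56, Z5→Elton 250. Service 373; fixed 28; total 401.
{Elton, Pell, Irby, Ryde}: service 373 + fixed 28 = 401
{Milton, Elton, Pell, Irby, Ryde, York}: service 373 + fixed 45 = 418
No other subset beats 397.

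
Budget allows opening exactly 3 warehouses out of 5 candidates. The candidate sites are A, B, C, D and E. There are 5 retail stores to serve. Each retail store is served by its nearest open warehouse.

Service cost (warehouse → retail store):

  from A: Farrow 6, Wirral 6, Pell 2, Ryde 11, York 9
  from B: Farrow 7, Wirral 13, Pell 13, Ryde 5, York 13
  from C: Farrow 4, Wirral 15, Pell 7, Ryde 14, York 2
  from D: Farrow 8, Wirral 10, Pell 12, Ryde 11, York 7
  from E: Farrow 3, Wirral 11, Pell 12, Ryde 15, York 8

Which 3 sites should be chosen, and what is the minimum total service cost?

Choose A, B and C; total service cost 19.

With exactly 3 open, each retail store uses its cheapest among the chosen.
{A, B, C}: Farrow→C 4, Wirral→A 6, Pell→A 2, Ryde→B 5, York→C 2. Service cost 19.
{A, B, E}: service cost 24
{A, C, E}: service cost 24
Among all 10 size-3 choices, {A, B, C} is lowest.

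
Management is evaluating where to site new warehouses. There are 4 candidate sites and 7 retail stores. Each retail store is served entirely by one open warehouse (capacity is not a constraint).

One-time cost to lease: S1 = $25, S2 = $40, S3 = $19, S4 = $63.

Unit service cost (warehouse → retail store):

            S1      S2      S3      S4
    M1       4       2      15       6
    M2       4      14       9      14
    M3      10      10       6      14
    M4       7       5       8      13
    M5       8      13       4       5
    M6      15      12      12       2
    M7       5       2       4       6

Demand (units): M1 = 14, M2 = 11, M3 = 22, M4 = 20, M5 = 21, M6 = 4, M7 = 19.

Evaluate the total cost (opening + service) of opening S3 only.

Each retail store is assigned to its cheapest site among the open ones.
{S3}: M1→S3 15·14=210, M2→S3 9·11=99, M3→S3 6·22=132, M4→S3 8·20=160, M5→S3 4·21=84, M6→S3 12·4=48, M7→S3 4·19=76. Service 809; fixed 19; total 828.

Total cost: 828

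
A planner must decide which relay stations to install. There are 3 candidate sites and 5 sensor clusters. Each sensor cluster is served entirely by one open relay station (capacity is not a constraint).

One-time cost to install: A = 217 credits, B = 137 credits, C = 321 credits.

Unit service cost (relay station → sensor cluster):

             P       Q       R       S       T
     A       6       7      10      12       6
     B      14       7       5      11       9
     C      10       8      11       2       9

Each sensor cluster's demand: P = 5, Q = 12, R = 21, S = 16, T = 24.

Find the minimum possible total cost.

For any fixed open set, each sensor cluster goes to its cheapest open site; total = fixed + service.
{B}: P→B 14·5=70, Q→B 7·12=84, R→B 5·21=105, S→B 11·16=176, T→B 9·24=216. Service 651; fixed 137; total 788.
{A}: P→A 6·5=30, Q→A 7·12=84, R→A 10·21=210, S→A 12·16=192, T→A 6·24=144. Service 660; fixed 217; total 877.
{A, B}: service 539 + fixed 354 = 893
{A, B, C}: service 395 + fixed 675 = 1070
(All 7 nonempty subsets were checked; B only is lowest.)

Minimum total cost: 788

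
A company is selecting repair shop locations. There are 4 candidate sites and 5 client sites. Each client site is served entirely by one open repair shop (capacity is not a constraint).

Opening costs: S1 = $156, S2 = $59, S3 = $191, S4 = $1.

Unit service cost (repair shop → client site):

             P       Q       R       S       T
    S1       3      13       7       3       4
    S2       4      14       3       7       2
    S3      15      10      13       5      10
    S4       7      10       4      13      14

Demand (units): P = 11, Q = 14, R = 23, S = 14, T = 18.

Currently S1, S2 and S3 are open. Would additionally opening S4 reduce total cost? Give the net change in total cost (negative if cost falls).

No — net change +1 (cost rises by 1).

Current service cost with {S1, S2, S3}: 320.
Adding S4: each client site re-picks its cheapest; new service cost 320, saving 0.
Extra fixed cost: 1. Net change = 1 − 0 = 1.
(Totals: 726 → 727.)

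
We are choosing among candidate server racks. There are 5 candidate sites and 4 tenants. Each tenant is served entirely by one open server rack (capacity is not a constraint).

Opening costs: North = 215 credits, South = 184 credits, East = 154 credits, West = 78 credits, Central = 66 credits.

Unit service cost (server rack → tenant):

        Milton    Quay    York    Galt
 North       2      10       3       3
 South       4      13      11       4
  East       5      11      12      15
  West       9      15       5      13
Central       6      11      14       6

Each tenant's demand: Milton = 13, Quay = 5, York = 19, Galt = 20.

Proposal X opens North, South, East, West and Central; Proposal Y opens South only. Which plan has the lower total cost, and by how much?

Proposal Y is cheaper by 300.

Proposal X: {North, South, East, West, Central}: Milton→North 2·13=26, Quay→North 10·5=50, York→North 3·19=57, Galt→North 3·20=60. Service 193; fixed 697; total 890.
Proposal Y: {South}: Milton→South 4·13=52, Quay→South 13·5=65, York→South 11·19=209, Galt→South 4·20=80. Service 406; fixed 184; total 590.
Difference: |890 − 590| = 300.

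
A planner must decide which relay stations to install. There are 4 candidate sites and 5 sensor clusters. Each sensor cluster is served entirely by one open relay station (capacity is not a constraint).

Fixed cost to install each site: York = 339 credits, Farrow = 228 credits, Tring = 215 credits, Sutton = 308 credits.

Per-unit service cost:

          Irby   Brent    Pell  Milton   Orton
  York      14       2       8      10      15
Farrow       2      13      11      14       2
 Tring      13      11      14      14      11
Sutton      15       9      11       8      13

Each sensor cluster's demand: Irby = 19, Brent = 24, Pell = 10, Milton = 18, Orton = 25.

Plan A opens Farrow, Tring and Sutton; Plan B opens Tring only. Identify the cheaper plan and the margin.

Plan A: {Farrow, Tring, Sutton}: Irby→Farrow 2·19=38, Brent→Sutton 9·24=216, Pell→Farrow 11·10=110, Milton→Sutton 8·18=144, Orton→Farrow 2·25=50. Service 558; fixed 751; total 1309.
Plan B: {Tring}: Irby→Tring 13·19=247, Brent→Tring 11·24=264, Pell→Tring 14·10=140, Milton→Tring 14·18=252, Orton→Tring 11·25=275. Service 1178; fixed 215; total 1393.
Difference: |1309 − 1393| = 84.

Plan A is cheaper by 84.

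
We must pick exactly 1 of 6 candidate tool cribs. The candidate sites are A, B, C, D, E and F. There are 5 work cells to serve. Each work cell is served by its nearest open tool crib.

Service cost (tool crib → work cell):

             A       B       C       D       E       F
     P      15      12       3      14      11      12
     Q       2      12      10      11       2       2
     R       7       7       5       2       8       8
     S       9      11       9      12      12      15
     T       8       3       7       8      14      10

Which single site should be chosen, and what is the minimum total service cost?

Choose C only; total service cost 34.

With exactly 1 open, each work cell uses its cheapest among the chosen.
{C}: P→C 3, Q→C 10, R→C 5, S→C 9, T→C 7. Service cost 34.
{A}: service cost 41
{B}: service cost 45
Among all 6 size-1 choices, {C} is lowest.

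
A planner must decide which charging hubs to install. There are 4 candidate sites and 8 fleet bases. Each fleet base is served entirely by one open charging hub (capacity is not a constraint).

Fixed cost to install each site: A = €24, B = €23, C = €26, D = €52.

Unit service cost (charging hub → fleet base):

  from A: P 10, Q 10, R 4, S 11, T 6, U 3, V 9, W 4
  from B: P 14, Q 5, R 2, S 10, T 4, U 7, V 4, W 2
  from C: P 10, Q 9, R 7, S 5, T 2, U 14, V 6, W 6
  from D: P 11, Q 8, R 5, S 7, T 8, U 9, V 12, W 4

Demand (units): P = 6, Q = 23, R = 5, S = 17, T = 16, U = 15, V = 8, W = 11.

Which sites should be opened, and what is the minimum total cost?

For any fixed open set, each fleet base goes to its cheapest open site; total = fixed + service.
{A, B, C}: P→A 10·6=60, Q→B 5·23=115, R→B 2·5=10, S→C 5·17=85, T→C 2·16=32, U→A 3·15=45, V→B 4·8=32, W→B 2·11=22. Service 401; fixed 73; total 474.
{B, C}: P→C 10·6=60, Q→B 5·23=115, R→B 2·5=10, S→C 5·17=85, T→C 2·16=32, U→B 7·15=105, V→B 4·8=32, W→B 2·11=22. Service 461; fixed 49; total 510.
{A, B, C, D}: service 401 + fixed 125 = 526
{B}: service 602 + fixed 23 = 625
(All 15 nonempty subsets were checked; A, B and C is lowest.)

Open A, B and C; minimum total cost 474.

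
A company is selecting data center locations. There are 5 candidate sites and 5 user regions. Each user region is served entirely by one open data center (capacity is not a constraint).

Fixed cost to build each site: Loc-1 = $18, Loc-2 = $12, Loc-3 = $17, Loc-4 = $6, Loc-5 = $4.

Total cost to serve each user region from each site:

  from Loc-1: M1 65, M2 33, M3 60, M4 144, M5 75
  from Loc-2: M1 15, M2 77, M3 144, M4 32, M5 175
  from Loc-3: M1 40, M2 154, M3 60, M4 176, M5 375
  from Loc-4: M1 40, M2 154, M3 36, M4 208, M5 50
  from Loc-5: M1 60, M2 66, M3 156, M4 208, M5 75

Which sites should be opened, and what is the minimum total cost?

Open Loc-1, Loc-2 and Loc-4; minimum total cost 202.

For any fixed open set, each user region goes to its cheapest open site; total = fixed + service.
{Loc-1, Loc-2, Loc-4}: M1→Loc-2 15, M2→Loc-1 33, M3→Loc-4 36, M4→Loc-2 32, M5→Loc-4 50. Service 166; fixed 36; total 202.
{Loc-1, Loc-2, Loc-4, Loc-5}: service 166 + fixed 40 = 206
{Loc-1, Loc-2, Loc-3, Loc-4}: service 166 + fixed 53 = 219
{Loc-1, Loc-2, Loc-3, Loc-4, Loc-5}: service 166 + fixed 57 = 223
No other subset beats 202.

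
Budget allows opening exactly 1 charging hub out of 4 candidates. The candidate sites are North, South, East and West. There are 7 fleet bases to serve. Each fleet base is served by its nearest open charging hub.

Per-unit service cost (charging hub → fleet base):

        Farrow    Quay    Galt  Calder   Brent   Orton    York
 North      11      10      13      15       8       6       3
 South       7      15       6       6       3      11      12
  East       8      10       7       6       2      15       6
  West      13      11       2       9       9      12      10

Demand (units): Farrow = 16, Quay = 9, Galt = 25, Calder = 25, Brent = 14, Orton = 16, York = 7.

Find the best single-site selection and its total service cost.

Choose South only; total service cost 849.

With exactly 1 open, each fleet base uses its cheapest among the chosen.
{South}: Farrow→South 7·16=112, Quay→South 15·9=135, Galt→South 6·25=150, Calder→South 6·25=150, Brent→South 3·14=42, Orton→South 11·16=176, York→South 12·7=84. Service cost 849.
{East}: service cost 853
{West}: service cost 970
Among all 4 size-1 choices, {South} is lowest.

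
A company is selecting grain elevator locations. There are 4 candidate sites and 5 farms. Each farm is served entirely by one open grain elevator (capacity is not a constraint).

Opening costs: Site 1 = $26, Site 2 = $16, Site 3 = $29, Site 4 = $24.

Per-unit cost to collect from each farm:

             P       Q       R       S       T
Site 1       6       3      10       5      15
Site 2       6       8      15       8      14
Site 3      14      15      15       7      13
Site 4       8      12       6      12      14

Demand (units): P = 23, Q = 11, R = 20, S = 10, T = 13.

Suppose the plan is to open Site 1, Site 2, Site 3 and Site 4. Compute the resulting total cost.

Total cost: 605

Each farm is assigned to its cheapest site among the open ones.
{Site 1, Site 2, Site 3, Site 4}: P→Site 1 6·23=138, Q→Site 1 3·11=33, R→Site 4 6·20=120, S→Site 1 5·10=50, T→Site 3 13·13=169. Service 510; fixed 95; total 605.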